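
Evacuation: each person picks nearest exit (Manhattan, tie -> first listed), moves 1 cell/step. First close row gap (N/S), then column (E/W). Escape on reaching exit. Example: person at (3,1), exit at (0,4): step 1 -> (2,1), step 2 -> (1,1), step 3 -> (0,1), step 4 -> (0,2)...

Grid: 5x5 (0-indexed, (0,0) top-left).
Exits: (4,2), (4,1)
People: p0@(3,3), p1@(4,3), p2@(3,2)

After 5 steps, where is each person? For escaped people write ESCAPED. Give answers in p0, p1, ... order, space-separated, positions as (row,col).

Step 1: p0:(3,3)->(4,3) | p1:(4,3)->(4,2)->EXIT | p2:(3,2)->(4,2)->EXIT
Step 2: p0:(4,3)->(4,2)->EXIT | p1:escaped | p2:escaped

ESCAPED ESCAPED ESCAPED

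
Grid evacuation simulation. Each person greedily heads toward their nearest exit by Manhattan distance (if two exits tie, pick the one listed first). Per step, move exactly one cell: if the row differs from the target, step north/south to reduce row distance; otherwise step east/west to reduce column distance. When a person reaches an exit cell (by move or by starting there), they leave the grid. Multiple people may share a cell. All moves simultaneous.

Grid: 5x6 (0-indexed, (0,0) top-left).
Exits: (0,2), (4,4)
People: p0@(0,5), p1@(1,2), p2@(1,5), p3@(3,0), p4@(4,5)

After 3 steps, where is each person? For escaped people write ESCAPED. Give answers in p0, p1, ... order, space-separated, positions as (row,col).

Step 1: p0:(0,5)->(0,4) | p1:(1,2)->(0,2)->EXIT | p2:(1,5)->(0,5) | p3:(3,0)->(2,0) | p4:(4,5)->(4,4)->EXIT
Step 2: p0:(0,4)->(0,3) | p1:escaped | p2:(0,5)->(0,4) | p3:(2,0)->(1,0) | p4:escaped
Step 3: p0:(0,3)->(0,2)->EXIT | p1:escaped | p2:(0,4)->(0,3) | p3:(1,0)->(0,0) | p4:escaped

ESCAPED ESCAPED (0,3) (0,0) ESCAPED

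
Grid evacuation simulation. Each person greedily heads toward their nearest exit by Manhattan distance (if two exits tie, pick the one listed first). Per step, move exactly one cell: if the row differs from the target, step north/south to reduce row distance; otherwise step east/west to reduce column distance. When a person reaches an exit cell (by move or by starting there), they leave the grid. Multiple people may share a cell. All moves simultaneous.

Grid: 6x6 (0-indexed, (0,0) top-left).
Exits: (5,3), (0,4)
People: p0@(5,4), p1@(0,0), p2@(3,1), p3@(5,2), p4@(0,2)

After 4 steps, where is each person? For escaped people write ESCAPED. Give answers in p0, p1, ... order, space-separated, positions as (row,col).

Step 1: p0:(5,4)->(5,3)->EXIT | p1:(0,0)->(0,1) | p2:(3,1)->(4,1) | p3:(5,2)->(5,3)->EXIT | p4:(0,2)->(0,3)
Step 2: p0:escaped | p1:(0,1)->(0,2) | p2:(4,1)->(5,1) | p3:escaped | p4:(0,3)->(0,4)->EXIT
Step 3: p0:escaped | p1:(0,2)->(0,3) | p2:(5,1)->(5,2) | p3:escaped | p4:escaped
Step 4: p0:escaped | p1:(0,3)->(0,4)->EXIT | p2:(5,2)->(5,3)->EXIT | p3:escaped | p4:escaped

ESCAPED ESCAPED ESCAPED ESCAPED ESCAPED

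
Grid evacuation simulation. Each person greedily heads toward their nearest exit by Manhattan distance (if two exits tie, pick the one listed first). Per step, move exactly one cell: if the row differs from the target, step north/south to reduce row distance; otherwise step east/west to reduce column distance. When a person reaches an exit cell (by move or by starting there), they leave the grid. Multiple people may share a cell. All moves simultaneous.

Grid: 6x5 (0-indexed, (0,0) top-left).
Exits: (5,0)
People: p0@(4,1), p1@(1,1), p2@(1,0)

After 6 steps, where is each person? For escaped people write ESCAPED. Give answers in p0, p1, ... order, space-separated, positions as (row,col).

Step 1: p0:(4,1)->(5,1) | p1:(1,1)->(2,1) | p2:(1,0)->(2,0)
Step 2: p0:(5,1)->(5,0)->EXIT | p1:(2,1)->(3,1) | p2:(2,0)->(3,0)
Step 3: p0:escaped | p1:(3,1)->(4,1) | p2:(3,0)->(4,0)
Step 4: p0:escaped | p1:(4,1)->(5,1) | p2:(4,0)->(5,0)->EXIT
Step 5: p0:escaped | p1:(5,1)->(5,0)->EXIT | p2:escaped

ESCAPED ESCAPED ESCAPED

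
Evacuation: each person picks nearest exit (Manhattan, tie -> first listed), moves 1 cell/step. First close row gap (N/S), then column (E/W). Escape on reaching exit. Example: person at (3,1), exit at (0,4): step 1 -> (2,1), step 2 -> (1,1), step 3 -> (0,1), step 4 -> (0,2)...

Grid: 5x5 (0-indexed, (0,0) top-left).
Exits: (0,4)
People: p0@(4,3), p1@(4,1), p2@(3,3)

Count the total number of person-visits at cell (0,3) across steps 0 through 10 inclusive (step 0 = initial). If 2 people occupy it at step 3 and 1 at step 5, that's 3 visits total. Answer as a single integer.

Answer: 3

Derivation:
Step 0: p0@(4,3) p1@(4,1) p2@(3,3) -> at (0,3): 0 [-], cum=0
Step 1: p0@(3,3) p1@(3,1) p2@(2,3) -> at (0,3): 0 [-], cum=0
Step 2: p0@(2,3) p1@(2,1) p2@(1,3) -> at (0,3): 0 [-], cum=0
Step 3: p0@(1,3) p1@(1,1) p2@(0,3) -> at (0,3): 1 [p2], cum=1
Step 4: p0@(0,3) p1@(0,1) p2@ESC -> at (0,3): 1 [p0], cum=2
Step 5: p0@ESC p1@(0,2) p2@ESC -> at (0,3): 0 [-], cum=2
Step 6: p0@ESC p1@(0,3) p2@ESC -> at (0,3): 1 [p1], cum=3
Step 7: p0@ESC p1@ESC p2@ESC -> at (0,3): 0 [-], cum=3
Total visits = 3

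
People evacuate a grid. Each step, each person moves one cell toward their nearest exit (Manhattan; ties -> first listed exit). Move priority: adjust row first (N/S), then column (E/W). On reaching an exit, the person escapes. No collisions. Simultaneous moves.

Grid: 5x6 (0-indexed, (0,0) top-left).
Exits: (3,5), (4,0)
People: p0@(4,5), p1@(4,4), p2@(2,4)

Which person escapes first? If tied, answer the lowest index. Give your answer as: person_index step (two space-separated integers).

Answer: 0 1

Derivation:
Step 1: p0:(4,5)->(3,5)->EXIT | p1:(4,4)->(3,4) | p2:(2,4)->(3,4)
Step 2: p0:escaped | p1:(3,4)->(3,5)->EXIT | p2:(3,4)->(3,5)->EXIT
Exit steps: [1, 2, 2]
First to escape: p0 at step 1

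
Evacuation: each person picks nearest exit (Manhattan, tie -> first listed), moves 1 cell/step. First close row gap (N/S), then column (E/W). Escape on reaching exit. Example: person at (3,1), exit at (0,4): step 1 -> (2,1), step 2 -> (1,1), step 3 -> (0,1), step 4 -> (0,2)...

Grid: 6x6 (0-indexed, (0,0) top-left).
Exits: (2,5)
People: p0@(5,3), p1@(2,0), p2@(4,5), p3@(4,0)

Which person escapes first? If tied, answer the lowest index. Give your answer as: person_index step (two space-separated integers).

Step 1: p0:(5,3)->(4,3) | p1:(2,0)->(2,1) | p2:(4,5)->(3,5) | p3:(4,0)->(3,0)
Step 2: p0:(4,3)->(3,3) | p1:(2,1)->(2,2) | p2:(3,5)->(2,5)->EXIT | p3:(3,0)->(2,0)
Step 3: p0:(3,3)->(2,3) | p1:(2,2)->(2,3) | p2:escaped | p3:(2,0)->(2,1)
Step 4: p0:(2,3)->(2,4) | p1:(2,3)->(2,4) | p2:escaped | p3:(2,1)->(2,2)
Step 5: p0:(2,4)->(2,5)->EXIT | p1:(2,4)->(2,5)->EXIT | p2:escaped | p3:(2,2)->(2,3)
Step 6: p0:escaped | p1:escaped | p2:escaped | p3:(2,3)->(2,4)
Step 7: p0:escaped | p1:escaped | p2:escaped | p3:(2,4)->(2,5)->EXIT
Exit steps: [5, 5, 2, 7]
First to escape: p2 at step 2

Answer: 2 2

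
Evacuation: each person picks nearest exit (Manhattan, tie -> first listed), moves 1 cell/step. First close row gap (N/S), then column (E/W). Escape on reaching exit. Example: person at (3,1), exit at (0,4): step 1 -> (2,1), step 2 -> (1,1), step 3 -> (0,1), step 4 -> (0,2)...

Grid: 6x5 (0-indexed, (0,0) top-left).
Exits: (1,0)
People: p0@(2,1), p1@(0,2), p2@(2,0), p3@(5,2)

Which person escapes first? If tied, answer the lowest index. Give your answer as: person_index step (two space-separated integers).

Answer: 2 1

Derivation:
Step 1: p0:(2,1)->(1,1) | p1:(0,2)->(1,2) | p2:(2,0)->(1,0)->EXIT | p3:(5,2)->(4,2)
Step 2: p0:(1,1)->(1,0)->EXIT | p1:(1,2)->(1,1) | p2:escaped | p3:(4,2)->(3,2)
Step 3: p0:escaped | p1:(1,1)->(1,0)->EXIT | p2:escaped | p3:(3,2)->(2,2)
Step 4: p0:escaped | p1:escaped | p2:escaped | p3:(2,2)->(1,2)
Step 5: p0:escaped | p1:escaped | p2:escaped | p3:(1,2)->(1,1)
Step 6: p0:escaped | p1:escaped | p2:escaped | p3:(1,1)->(1,0)->EXIT
Exit steps: [2, 3, 1, 6]
First to escape: p2 at step 1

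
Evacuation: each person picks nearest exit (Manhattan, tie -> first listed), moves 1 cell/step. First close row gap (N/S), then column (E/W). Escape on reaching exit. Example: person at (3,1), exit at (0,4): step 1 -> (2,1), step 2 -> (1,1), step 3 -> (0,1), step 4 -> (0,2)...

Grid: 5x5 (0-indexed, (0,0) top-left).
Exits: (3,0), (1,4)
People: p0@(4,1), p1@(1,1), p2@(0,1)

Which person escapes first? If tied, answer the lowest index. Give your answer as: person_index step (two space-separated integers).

Answer: 0 2

Derivation:
Step 1: p0:(4,1)->(3,1) | p1:(1,1)->(2,1) | p2:(0,1)->(1,1)
Step 2: p0:(3,1)->(3,0)->EXIT | p1:(2,1)->(3,1) | p2:(1,1)->(2,1)
Step 3: p0:escaped | p1:(3,1)->(3,0)->EXIT | p2:(2,1)->(3,1)
Step 4: p0:escaped | p1:escaped | p2:(3,1)->(3,0)->EXIT
Exit steps: [2, 3, 4]
First to escape: p0 at step 2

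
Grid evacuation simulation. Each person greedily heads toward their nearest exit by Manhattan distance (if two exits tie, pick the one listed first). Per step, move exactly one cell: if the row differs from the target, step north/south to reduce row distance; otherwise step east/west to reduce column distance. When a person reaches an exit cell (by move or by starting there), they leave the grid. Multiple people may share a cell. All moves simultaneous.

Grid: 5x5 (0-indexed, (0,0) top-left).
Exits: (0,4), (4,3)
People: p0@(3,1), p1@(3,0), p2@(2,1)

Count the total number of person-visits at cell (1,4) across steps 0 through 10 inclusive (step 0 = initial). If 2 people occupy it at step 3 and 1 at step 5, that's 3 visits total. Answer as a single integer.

Step 0: p0@(3,1) p1@(3,0) p2@(2,1) -> at (1,4): 0 [-], cum=0
Step 1: p0@(4,1) p1@(4,0) p2@(3,1) -> at (1,4): 0 [-], cum=0
Step 2: p0@(4,2) p1@(4,1) p2@(4,1) -> at (1,4): 0 [-], cum=0
Step 3: p0@ESC p1@(4,2) p2@(4,2) -> at (1,4): 0 [-], cum=0
Step 4: p0@ESC p1@ESC p2@ESC -> at (1,4): 0 [-], cum=0
Total visits = 0

Answer: 0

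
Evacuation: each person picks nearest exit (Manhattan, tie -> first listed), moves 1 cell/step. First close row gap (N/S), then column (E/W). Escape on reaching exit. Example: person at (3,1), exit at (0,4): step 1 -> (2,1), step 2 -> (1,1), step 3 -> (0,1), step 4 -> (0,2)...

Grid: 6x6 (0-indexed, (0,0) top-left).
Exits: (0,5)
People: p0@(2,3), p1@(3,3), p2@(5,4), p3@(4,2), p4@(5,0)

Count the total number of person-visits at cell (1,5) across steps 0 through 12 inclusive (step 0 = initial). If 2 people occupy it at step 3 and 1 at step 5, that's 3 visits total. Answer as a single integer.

Step 0: p0@(2,3) p1@(3,3) p2@(5,4) p3@(4,2) p4@(5,0) -> at (1,5): 0 [-], cum=0
Step 1: p0@(1,3) p1@(2,3) p2@(4,4) p3@(3,2) p4@(4,0) -> at (1,5): 0 [-], cum=0
Step 2: p0@(0,3) p1@(1,3) p2@(3,4) p3@(2,2) p4@(3,0) -> at (1,5): 0 [-], cum=0
Step 3: p0@(0,4) p1@(0,3) p2@(2,4) p3@(1,2) p4@(2,0) -> at (1,5): 0 [-], cum=0
Step 4: p0@ESC p1@(0,4) p2@(1,4) p3@(0,2) p4@(1,0) -> at (1,5): 0 [-], cum=0
Step 5: p0@ESC p1@ESC p2@(0,4) p3@(0,3) p4@(0,0) -> at (1,5): 0 [-], cum=0
Step 6: p0@ESC p1@ESC p2@ESC p3@(0,4) p4@(0,1) -> at (1,5): 0 [-], cum=0
Step 7: p0@ESC p1@ESC p2@ESC p3@ESC p4@(0,2) -> at (1,5): 0 [-], cum=0
Step 8: p0@ESC p1@ESC p2@ESC p3@ESC p4@(0,3) -> at (1,5): 0 [-], cum=0
Step 9: p0@ESC p1@ESC p2@ESC p3@ESC p4@(0,4) -> at (1,5): 0 [-], cum=0
Step 10: p0@ESC p1@ESC p2@ESC p3@ESC p4@ESC -> at (1,5): 0 [-], cum=0
Total visits = 0

Answer: 0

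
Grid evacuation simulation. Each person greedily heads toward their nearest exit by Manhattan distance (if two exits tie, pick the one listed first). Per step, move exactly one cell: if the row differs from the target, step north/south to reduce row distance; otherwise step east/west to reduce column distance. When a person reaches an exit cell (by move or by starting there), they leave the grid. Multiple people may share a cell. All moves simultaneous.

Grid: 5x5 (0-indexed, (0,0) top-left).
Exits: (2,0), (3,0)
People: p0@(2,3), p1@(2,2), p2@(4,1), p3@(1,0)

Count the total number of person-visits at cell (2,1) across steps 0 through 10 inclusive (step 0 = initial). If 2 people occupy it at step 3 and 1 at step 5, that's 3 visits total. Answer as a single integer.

Answer: 2

Derivation:
Step 0: p0@(2,3) p1@(2,2) p2@(4,1) p3@(1,0) -> at (2,1): 0 [-], cum=0
Step 1: p0@(2,2) p1@(2,1) p2@(3,1) p3@ESC -> at (2,1): 1 [p1], cum=1
Step 2: p0@(2,1) p1@ESC p2@ESC p3@ESC -> at (2,1): 1 [p0], cum=2
Step 3: p0@ESC p1@ESC p2@ESC p3@ESC -> at (2,1): 0 [-], cum=2
Total visits = 2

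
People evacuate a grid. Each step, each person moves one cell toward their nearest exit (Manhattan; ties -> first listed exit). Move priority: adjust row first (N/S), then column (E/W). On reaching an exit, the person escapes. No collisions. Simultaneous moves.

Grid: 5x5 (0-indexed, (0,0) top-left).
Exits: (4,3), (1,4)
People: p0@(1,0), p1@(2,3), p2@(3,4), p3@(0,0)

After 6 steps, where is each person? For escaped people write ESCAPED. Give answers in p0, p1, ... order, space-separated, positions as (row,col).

Step 1: p0:(1,0)->(1,1) | p1:(2,3)->(3,3) | p2:(3,4)->(4,4) | p3:(0,0)->(1,0)
Step 2: p0:(1,1)->(1,2) | p1:(3,3)->(4,3)->EXIT | p2:(4,4)->(4,3)->EXIT | p3:(1,0)->(1,1)
Step 3: p0:(1,2)->(1,3) | p1:escaped | p2:escaped | p3:(1,1)->(1,2)
Step 4: p0:(1,3)->(1,4)->EXIT | p1:escaped | p2:escaped | p3:(1,2)->(1,3)
Step 5: p0:escaped | p1:escaped | p2:escaped | p3:(1,3)->(1,4)->EXIT

ESCAPED ESCAPED ESCAPED ESCAPED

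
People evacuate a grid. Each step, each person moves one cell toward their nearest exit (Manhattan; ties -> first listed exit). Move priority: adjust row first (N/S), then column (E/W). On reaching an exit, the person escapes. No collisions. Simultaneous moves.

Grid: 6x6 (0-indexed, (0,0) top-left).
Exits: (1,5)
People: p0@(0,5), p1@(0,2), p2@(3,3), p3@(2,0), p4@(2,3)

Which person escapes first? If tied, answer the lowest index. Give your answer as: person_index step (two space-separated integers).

Answer: 0 1

Derivation:
Step 1: p0:(0,5)->(1,5)->EXIT | p1:(0,2)->(1,2) | p2:(3,3)->(2,3) | p3:(2,0)->(1,0) | p4:(2,3)->(1,3)
Step 2: p0:escaped | p1:(1,2)->(1,3) | p2:(2,3)->(1,3) | p3:(1,0)->(1,1) | p4:(1,3)->(1,4)
Step 3: p0:escaped | p1:(1,3)->(1,4) | p2:(1,3)->(1,4) | p3:(1,1)->(1,2) | p4:(1,4)->(1,5)->EXIT
Step 4: p0:escaped | p1:(1,4)->(1,5)->EXIT | p2:(1,4)->(1,5)->EXIT | p3:(1,2)->(1,3) | p4:escaped
Step 5: p0:escaped | p1:escaped | p2:escaped | p3:(1,3)->(1,4) | p4:escaped
Step 6: p0:escaped | p1:escaped | p2:escaped | p3:(1,4)->(1,5)->EXIT | p4:escaped
Exit steps: [1, 4, 4, 6, 3]
First to escape: p0 at step 1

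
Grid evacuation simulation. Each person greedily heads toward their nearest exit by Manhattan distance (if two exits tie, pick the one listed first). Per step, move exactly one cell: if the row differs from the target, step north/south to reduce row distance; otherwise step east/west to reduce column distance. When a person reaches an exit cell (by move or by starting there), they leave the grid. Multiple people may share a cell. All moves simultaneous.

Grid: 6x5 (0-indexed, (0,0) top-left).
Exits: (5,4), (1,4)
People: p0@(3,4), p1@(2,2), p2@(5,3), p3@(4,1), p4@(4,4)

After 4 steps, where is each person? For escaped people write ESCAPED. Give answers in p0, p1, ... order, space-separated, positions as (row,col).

Step 1: p0:(3,4)->(4,4) | p1:(2,2)->(1,2) | p2:(5,3)->(5,4)->EXIT | p3:(4,1)->(5,1) | p4:(4,4)->(5,4)->EXIT
Step 2: p0:(4,4)->(5,4)->EXIT | p1:(1,2)->(1,3) | p2:escaped | p3:(5,1)->(5,2) | p4:escaped
Step 3: p0:escaped | p1:(1,3)->(1,4)->EXIT | p2:escaped | p3:(5,2)->(5,3) | p4:escaped
Step 4: p0:escaped | p1:escaped | p2:escaped | p3:(5,3)->(5,4)->EXIT | p4:escaped

ESCAPED ESCAPED ESCAPED ESCAPED ESCAPED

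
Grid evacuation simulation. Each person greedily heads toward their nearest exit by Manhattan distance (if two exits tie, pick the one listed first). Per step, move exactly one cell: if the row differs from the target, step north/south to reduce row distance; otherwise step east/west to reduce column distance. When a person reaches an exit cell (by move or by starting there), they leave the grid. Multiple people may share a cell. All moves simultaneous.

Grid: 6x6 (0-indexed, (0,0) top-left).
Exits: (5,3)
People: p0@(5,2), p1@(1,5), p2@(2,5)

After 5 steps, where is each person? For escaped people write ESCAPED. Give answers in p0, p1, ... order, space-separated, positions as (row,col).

Step 1: p0:(5,2)->(5,3)->EXIT | p1:(1,5)->(2,5) | p2:(2,5)->(3,5)
Step 2: p0:escaped | p1:(2,5)->(3,5) | p2:(3,5)->(4,5)
Step 3: p0:escaped | p1:(3,5)->(4,5) | p2:(4,5)->(5,5)
Step 4: p0:escaped | p1:(4,5)->(5,5) | p2:(5,5)->(5,4)
Step 5: p0:escaped | p1:(5,5)->(5,4) | p2:(5,4)->(5,3)->EXIT

ESCAPED (5,4) ESCAPED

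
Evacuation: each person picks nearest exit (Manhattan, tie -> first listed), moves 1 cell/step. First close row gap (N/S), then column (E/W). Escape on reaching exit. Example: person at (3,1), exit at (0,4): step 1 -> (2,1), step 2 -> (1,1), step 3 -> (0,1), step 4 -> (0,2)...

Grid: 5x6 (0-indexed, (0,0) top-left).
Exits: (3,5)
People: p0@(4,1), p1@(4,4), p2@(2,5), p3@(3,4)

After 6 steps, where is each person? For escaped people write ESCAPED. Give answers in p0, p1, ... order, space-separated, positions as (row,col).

Step 1: p0:(4,1)->(3,1) | p1:(4,4)->(3,4) | p2:(2,5)->(3,5)->EXIT | p3:(3,4)->(3,5)->EXIT
Step 2: p0:(3,1)->(3,2) | p1:(3,4)->(3,5)->EXIT | p2:escaped | p3:escaped
Step 3: p0:(3,2)->(3,3) | p1:escaped | p2:escaped | p3:escaped
Step 4: p0:(3,3)->(3,4) | p1:escaped | p2:escaped | p3:escaped
Step 5: p0:(3,4)->(3,5)->EXIT | p1:escaped | p2:escaped | p3:escaped

ESCAPED ESCAPED ESCAPED ESCAPED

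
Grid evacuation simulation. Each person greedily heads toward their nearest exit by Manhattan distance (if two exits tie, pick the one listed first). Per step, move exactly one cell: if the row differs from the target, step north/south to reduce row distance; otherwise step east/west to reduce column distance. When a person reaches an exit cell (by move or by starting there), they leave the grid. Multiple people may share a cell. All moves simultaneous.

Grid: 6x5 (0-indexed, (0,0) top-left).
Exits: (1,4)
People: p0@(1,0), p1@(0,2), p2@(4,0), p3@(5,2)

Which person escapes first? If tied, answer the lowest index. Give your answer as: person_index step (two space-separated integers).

Answer: 1 3

Derivation:
Step 1: p0:(1,0)->(1,1) | p1:(0,2)->(1,2) | p2:(4,0)->(3,0) | p3:(5,2)->(4,2)
Step 2: p0:(1,1)->(1,2) | p1:(1,2)->(1,3) | p2:(3,0)->(2,0) | p3:(4,2)->(3,2)
Step 3: p0:(1,2)->(1,3) | p1:(1,3)->(1,4)->EXIT | p2:(2,0)->(1,0) | p3:(3,2)->(2,2)
Step 4: p0:(1,3)->(1,4)->EXIT | p1:escaped | p2:(1,0)->(1,1) | p3:(2,2)->(1,2)
Step 5: p0:escaped | p1:escaped | p2:(1,1)->(1,2) | p3:(1,2)->(1,3)
Step 6: p0:escaped | p1:escaped | p2:(1,2)->(1,3) | p3:(1,3)->(1,4)->EXIT
Step 7: p0:escaped | p1:escaped | p2:(1,3)->(1,4)->EXIT | p3:escaped
Exit steps: [4, 3, 7, 6]
First to escape: p1 at step 3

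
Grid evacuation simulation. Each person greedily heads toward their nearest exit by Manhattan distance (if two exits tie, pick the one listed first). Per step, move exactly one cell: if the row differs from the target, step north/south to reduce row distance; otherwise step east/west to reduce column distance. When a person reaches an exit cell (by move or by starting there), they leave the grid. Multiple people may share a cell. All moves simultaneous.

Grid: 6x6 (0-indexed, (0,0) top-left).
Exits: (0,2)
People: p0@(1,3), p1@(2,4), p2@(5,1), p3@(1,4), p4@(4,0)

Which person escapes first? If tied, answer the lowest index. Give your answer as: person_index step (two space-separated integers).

Answer: 0 2

Derivation:
Step 1: p0:(1,3)->(0,3) | p1:(2,4)->(1,4) | p2:(5,1)->(4,1) | p3:(1,4)->(0,4) | p4:(4,0)->(3,0)
Step 2: p0:(0,3)->(0,2)->EXIT | p1:(1,4)->(0,4) | p2:(4,1)->(3,1) | p3:(0,4)->(0,3) | p4:(3,0)->(2,0)
Step 3: p0:escaped | p1:(0,4)->(0,3) | p2:(3,1)->(2,1) | p3:(0,3)->(0,2)->EXIT | p4:(2,0)->(1,0)
Step 4: p0:escaped | p1:(0,3)->(0,2)->EXIT | p2:(2,1)->(1,1) | p3:escaped | p4:(1,0)->(0,0)
Step 5: p0:escaped | p1:escaped | p2:(1,1)->(0,1) | p3:escaped | p4:(0,0)->(0,1)
Step 6: p0:escaped | p1:escaped | p2:(0,1)->(0,2)->EXIT | p3:escaped | p4:(0,1)->(0,2)->EXIT
Exit steps: [2, 4, 6, 3, 6]
First to escape: p0 at step 2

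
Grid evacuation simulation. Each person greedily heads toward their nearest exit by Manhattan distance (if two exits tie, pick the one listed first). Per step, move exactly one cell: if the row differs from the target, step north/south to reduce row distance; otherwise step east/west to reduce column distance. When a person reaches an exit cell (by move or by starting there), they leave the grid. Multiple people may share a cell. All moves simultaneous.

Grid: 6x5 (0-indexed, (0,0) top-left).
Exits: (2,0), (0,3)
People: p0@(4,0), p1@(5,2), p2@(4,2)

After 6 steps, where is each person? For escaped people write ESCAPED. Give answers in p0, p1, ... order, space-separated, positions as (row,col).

Step 1: p0:(4,0)->(3,0) | p1:(5,2)->(4,2) | p2:(4,2)->(3,2)
Step 2: p0:(3,0)->(2,0)->EXIT | p1:(4,2)->(3,2) | p2:(3,2)->(2,2)
Step 3: p0:escaped | p1:(3,2)->(2,2) | p2:(2,2)->(2,1)
Step 4: p0:escaped | p1:(2,2)->(2,1) | p2:(2,1)->(2,0)->EXIT
Step 5: p0:escaped | p1:(2,1)->(2,0)->EXIT | p2:escaped

ESCAPED ESCAPED ESCAPED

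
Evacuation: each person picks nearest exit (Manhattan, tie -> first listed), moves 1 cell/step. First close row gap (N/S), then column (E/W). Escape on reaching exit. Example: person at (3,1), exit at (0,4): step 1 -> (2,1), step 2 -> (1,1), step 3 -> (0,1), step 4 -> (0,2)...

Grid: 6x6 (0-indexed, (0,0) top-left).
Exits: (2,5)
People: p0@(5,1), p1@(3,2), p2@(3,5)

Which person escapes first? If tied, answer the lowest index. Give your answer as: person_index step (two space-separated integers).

Step 1: p0:(5,1)->(4,1) | p1:(3,2)->(2,2) | p2:(3,5)->(2,5)->EXIT
Step 2: p0:(4,1)->(3,1) | p1:(2,2)->(2,3) | p2:escaped
Step 3: p0:(3,1)->(2,1) | p1:(2,3)->(2,4) | p2:escaped
Step 4: p0:(2,1)->(2,2) | p1:(2,4)->(2,5)->EXIT | p2:escaped
Step 5: p0:(2,2)->(2,3) | p1:escaped | p2:escaped
Step 6: p0:(2,3)->(2,4) | p1:escaped | p2:escaped
Step 7: p0:(2,4)->(2,5)->EXIT | p1:escaped | p2:escaped
Exit steps: [7, 4, 1]
First to escape: p2 at step 1

Answer: 2 1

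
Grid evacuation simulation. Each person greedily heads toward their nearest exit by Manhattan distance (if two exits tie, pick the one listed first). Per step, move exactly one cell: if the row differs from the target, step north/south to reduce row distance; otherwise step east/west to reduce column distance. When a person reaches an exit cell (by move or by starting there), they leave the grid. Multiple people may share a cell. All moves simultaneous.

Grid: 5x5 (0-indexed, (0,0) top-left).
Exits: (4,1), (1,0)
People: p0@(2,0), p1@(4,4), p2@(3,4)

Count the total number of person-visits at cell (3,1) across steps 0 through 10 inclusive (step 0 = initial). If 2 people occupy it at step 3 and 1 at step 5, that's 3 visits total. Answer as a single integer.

Answer: 0

Derivation:
Step 0: p0@(2,0) p1@(4,4) p2@(3,4) -> at (3,1): 0 [-], cum=0
Step 1: p0@ESC p1@(4,3) p2@(4,4) -> at (3,1): 0 [-], cum=0
Step 2: p0@ESC p1@(4,2) p2@(4,3) -> at (3,1): 0 [-], cum=0
Step 3: p0@ESC p1@ESC p2@(4,2) -> at (3,1): 0 [-], cum=0
Step 4: p0@ESC p1@ESC p2@ESC -> at (3,1): 0 [-], cum=0
Total visits = 0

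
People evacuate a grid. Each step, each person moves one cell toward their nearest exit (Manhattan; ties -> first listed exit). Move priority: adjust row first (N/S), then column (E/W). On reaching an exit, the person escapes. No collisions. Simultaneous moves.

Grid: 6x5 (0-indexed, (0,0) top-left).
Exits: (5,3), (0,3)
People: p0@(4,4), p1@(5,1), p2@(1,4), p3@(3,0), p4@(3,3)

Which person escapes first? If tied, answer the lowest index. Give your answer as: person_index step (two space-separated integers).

Step 1: p0:(4,4)->(5,4) | p1:(5,1)->(5,2) | p2:(1,4)->(0,4) | p3:(3,0)->(4,0) | p4:(3,3)->(4,3)
Step 2: p0:(5,4)->(5,3)->EXIT | p1:(5,2)->(5,3)->EXIT | p2:(0,4)->(0,3)->EXIT | p3:(4,0)->(5,0) | p4:(4,3)->(5,3)->EXIT
Step 3: p0:escaped | p1:escaped | p2:escaped | p3:(5,0)->(5,1) | p4:escaped
Step 4: p0:escaped | p1:escaped | p2:escaped | p3:(5,1)->(5,2) | p4:escaped
Step 5: p0:escaped | p1:escaped | p2:escaped | p3:(5,2)->(5,3)->EXIT | p4:escaped
Exit steps: [2, 2, 2, 5, 2]
First to escape: p0 at step 2

Answer: 0 2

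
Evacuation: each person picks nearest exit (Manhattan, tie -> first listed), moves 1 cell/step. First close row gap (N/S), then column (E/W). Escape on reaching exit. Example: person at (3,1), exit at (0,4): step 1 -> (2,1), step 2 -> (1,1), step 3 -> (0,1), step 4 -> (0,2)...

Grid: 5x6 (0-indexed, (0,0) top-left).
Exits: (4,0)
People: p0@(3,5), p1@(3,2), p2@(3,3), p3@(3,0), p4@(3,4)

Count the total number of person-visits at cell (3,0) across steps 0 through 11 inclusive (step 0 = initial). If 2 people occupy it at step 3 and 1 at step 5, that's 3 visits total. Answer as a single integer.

Step 0: p0@(3,5) p1@(3,2) p2@(3,3) p3@(3,0) p4@(3,4) -> at (3,0): 1 [p3], cum=1
Step 1: p0@(4,5) p1@(4,2) p2@(4,3) p3@ESC p4@(4,4) -> at (3,0): 0 [-], cum=1
Step 2: p0@(4,4) p1@(4,1) p2@(4,2) p3@ESC p4@(4,3) -> at (3,0): 0 [-], cum=1
Step 3: p0@(4,3) p1@ESC p2@(4,1) p3@ESC p4@(4,2) -> at (3,0): 0 [-], cum=1
Step 4: p0@(4,2) p1@ESC p2@ESC p3@ESC p4@(4,1) -> at (3,0): 0 [-], cum=1
Step 5: p0@(4,1) p1@ESC p2@ESC p3@ESC p4@ESC -> at (3,0): 0 [-], cum=1
Step 6: p0@ESC p1@ESC p2@ESC p3@ESC p4@ESC -> at (3,0): 0 [-], cum=1
Total visits = 1

Answer: 1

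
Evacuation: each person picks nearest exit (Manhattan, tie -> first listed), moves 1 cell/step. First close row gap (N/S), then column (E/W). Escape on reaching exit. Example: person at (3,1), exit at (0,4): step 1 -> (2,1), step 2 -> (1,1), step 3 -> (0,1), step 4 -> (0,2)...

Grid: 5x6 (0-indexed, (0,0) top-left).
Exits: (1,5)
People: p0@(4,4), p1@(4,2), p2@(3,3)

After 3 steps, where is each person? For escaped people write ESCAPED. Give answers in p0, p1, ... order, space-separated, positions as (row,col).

Step 1: p0:(4,4)->(3,4) | p1:(4,2)->(3,2) | p2:(3,3)->(2,3)
Step 2: p0:(3,4)->(2,4) | p1:(3,2)->(2,2) | p2:(2,3)->(1,3)
Step 3: p0:(2,4)->(1,4) | p1:(2,2)->(1,2) | p2:(1,3)->(1,4)

(1,4) (1,2) (1,4)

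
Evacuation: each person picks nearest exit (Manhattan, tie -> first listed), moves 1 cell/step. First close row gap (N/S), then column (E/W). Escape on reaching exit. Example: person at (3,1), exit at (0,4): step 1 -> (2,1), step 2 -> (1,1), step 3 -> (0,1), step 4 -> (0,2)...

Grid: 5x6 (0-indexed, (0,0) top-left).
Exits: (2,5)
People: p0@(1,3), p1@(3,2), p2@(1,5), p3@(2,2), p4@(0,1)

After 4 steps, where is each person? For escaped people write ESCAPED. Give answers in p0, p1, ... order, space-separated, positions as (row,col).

Step 1: p0:(1,3)->(2,3) | p1:(3,2)->(2,2) | p2:(1,5)->(2,5)->EXIT | p3:(2,2)->(2,3) | p4:(0,1)->(1,1)
Step 2: p0:(2,3)->(2,4) | p1:(2,2)->(2,3) | p2:escaped | p3:(2,3)->(2,4) | p4:(1,1)->(2,1)
Step 3: p0:(2,4)->(2,5)->EXIT | p1:(2,3)->(2,4) | p2:escaped | p3:(2,4)->(2,5)->EXIT | p4:(2,1)->(2,2)
Step 4: p0:escaped | p1:(2,4)->(2,5)->EXIT | p2:escaped | p3:escaped | p4:(2,2)->(2,3)

ESCAPED ESCAPED ESCAPED ESCAPED (2,3)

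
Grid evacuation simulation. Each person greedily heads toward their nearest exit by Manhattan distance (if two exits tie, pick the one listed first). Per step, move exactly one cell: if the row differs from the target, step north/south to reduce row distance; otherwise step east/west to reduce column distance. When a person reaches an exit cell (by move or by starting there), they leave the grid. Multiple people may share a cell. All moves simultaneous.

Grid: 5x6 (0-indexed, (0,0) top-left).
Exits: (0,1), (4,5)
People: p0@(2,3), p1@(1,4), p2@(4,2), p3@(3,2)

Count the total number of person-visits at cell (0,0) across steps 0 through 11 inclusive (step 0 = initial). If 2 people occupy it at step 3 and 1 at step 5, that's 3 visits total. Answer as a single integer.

Step 0: p0@(2,3) p1@(1,4) p2@(4,2) p3@(3,2) -> at (0,0): 0 [-], cum=0
Step 1: p0@(1,3) p1@(0,4) p2@(4,3) p3@(2,2) -> at (0,0): 0 [-], cum=0
Step 2: p0@(0,3) p1@(0,3) p2@(4,4) p3@(1,2) -> at (0,0): 0 [-], cum=0
Step 3: p0@(0,2) p1@(0,2) p2@ESC p3@(0,2) -> at (0,0): 0 [-], cum=0
Step 4: p0@ESC p1@ESC p2@ESC p3@ESC -> at (0,0): 0 [-], cum=0
Total visits = 0

Answer: 0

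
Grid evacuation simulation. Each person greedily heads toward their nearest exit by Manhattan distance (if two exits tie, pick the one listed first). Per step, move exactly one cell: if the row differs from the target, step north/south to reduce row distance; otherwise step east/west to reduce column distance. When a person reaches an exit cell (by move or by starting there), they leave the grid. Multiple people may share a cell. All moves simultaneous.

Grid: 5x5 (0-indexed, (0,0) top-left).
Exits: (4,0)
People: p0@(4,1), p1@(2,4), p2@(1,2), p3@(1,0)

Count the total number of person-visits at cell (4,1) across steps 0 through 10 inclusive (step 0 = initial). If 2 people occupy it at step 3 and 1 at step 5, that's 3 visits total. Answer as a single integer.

Answer: 3

Derivation:
Step 0: p0@(4,1) p1@(2,4) p2@(1,2) p3@(1,0) -> at (4,1): 1 [p0], cum=1
Step 1: p0@ESC p1@(3,4) p2@(2,2) p3@(2,0) -> at (4,1): 0 [-], cum=1
Step 2: p0@ESC p1@(4,4) p2@(3,2) p3@(3,0) -> at (4,1): 0 [-], cum=1
Step 3: p0@ESC p1@(4,3) p2@(4,2) p3@ESC -> at (4,1): 0 [-], cum=1
Step 4: p0@ESC p1@(4,2) p2@(4,1) p3@ESC -> at (4,1): 1 [p2], cum=2
Step 5: p0@ESC p1@(4,1) p2@ESC p3@ESC -> at (4,1): 1 [p1], cum=3
Step 6: p0@ESC p1@ESC p2@ESC p3@ESC -> at (4,1): 0 [-], cum=3
Total visits = 3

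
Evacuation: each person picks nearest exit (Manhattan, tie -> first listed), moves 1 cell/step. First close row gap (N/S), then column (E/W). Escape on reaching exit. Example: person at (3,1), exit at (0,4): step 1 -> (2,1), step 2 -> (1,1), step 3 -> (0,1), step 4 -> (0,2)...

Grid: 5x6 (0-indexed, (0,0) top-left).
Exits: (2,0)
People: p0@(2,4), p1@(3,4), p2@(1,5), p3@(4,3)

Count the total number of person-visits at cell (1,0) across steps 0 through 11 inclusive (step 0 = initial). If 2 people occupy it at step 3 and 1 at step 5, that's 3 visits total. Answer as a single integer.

Step 0: p0@(2,4) p1@(3,4) p2@(1,5) p3@(4,3) -> at (1,0): 0 [-], cum=0
Step 1: p0@(2,3) p1@(2,4) p2@(2,5) p3@(3,3) -> at (1,0): 0 [-], cum=0
Step 2: p0@(2,2) p1@(2,3) p2@(2,4) p3@(2,3) -> at (1,0): 0 [-], cum=0
Step 3: p0@(2,1) p1@(2,2) p2@(2,3) p3@(2,2) -> at (1,0): 0 [-], cum=0
Step 4: p0@ESC p1@(2,1) p2@(2,2) p3@(2,1) -> at (1,0): 0 [-], cum=0
Step 5: p0@ESC p1@ESC p2@(2,1) p3@ESC -> at (1,0): 0 [-], cum=0
Step 6: p0@ESC p1@ESC p2@ESC p3@ESC -> at (1,0): 0 [-], cum=0
Total visits = 0

Answer: 0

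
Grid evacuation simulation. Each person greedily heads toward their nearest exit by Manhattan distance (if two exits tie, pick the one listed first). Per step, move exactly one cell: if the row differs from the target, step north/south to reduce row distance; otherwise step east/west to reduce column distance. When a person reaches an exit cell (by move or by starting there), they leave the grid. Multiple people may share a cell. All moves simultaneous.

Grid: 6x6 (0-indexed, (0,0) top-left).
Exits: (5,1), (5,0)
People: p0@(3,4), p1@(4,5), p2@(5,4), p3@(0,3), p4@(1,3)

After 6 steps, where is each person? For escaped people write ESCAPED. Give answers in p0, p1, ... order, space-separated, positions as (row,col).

Step 1: p0:(3,4)->(4,4) | p1:(4,5)->(5,5) | p2:(5,4)->(5,3) | p3:(0,3)->(1,3) | p4:(1,3)->(2,3)
Step 2: p0:(4,4)->(5,4) | p1:(5,5)->(5,4) | p2:(5,3)->(5,2) | p3:(1,3)->(2,3) | p4:(2,3)->(3,3)
Step 3: p0:(5,4)->(5,3) | p1:(5,4)->(5,3) | p2:(5,2)->(5,1)->EXIT | p3:(2,3)->(3,3) | p4:(3,3)->(4,3)
Step 4: p0:(5,3)->(5,2) | p1:(5,3)->(5,2) | p2:escaped | p3:(3,3)->(4,3) | p4:(4,3)->(5,3)
Step 5: p0:(5,2)->(5,1)->EXIT | p1:(5,2)->(5,1)->EXIT | p2:escaped | p3:(4,3)->(5,3) | p4:(5,3)->(5,2)
Step 6: p0:escaped | p1:escaped | p2:escaped | p3:(5,3)->(5,2) | p4:(5,2)->(5,1)->EXIT

ESCAPED ESCAPED ESCAPED (5,2) ESCAPED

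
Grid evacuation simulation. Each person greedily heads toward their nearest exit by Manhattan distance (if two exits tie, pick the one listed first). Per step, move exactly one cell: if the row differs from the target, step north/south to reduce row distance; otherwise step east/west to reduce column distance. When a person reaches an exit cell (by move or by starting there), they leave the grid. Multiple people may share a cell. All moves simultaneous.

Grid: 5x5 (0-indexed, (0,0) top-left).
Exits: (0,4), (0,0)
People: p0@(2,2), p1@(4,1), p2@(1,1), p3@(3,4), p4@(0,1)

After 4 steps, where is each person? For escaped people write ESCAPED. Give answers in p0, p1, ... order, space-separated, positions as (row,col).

Step 1: p0:(2,2)->(1,2) | p1:(4,1)->(3,1) | p2:(1,1)->(0,1) | p3:(3,4)->(2,4) | p4:(0,1)->(0,0)->EXIT
Step 2: p0:(1,2)->(0,2) | p1:(3,1)->(2,1) | p2:(0,1)->(0,0)->EXIT | p3:(2,4)->(1,4) | p4:escaped
Step 3: p0:(0,2)->(0,3) | p1:(2,1)->(1,1) | p2:escaped | p3:(1,4)->(0,4)->EXIT | p4:escaped
Step 4: p0:(0,3)->(0,4)->EXIT | p1:(1,1)->(0,1) | p2:escaped | p3:escaped | p4:escaped

ESCAPED (0,1) ESCAPED ESCAPED ESCAPED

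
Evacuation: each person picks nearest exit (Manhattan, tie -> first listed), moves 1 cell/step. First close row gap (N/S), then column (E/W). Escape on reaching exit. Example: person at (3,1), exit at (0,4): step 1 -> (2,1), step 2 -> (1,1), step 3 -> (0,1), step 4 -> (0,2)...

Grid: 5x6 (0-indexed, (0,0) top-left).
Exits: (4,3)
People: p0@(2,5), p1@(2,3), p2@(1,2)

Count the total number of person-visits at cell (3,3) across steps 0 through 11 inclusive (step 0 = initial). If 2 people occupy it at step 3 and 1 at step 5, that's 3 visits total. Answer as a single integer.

Answer: 1

Derivation:
Step 0: p0@(2,5) p1@(2,3) p2@(1,2) -> at (3,3): 0 [-], cum=0
Step 1: p0@(3,5) p1@(3,3) p2@(2,2) -> at (3,3): 1 [p1], cum=1
Step 2: p0@(4,5) p1@ESC p2@(3,2) -> at (3,3): 0 [-], cum=1
Step 3: p0@(4,4) p1@ESC p2@(4,2) -> at (3,3): 0 [-], cum=1
Step 4: p0@ESC p1@ESC p2@ESC -> at (3,3): 0 [-], cum=1
Total visits = 1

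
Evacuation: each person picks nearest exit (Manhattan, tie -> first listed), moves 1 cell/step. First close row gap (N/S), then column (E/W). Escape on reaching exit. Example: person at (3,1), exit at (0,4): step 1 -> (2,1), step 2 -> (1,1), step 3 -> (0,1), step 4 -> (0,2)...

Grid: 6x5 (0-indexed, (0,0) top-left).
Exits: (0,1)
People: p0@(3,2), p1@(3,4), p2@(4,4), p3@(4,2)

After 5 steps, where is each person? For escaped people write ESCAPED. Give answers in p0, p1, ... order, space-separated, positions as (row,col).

Step 1: p0:(3,2)->(2,2) | p1:(3,4)->(2,4) | p2:(4,4)->(3,4) | p3:(4,2)->(3,2)
Step 2: p0:(2,2)->(1,2) | p1:(2,4)->(1,4) | p2:(3,4)->(2,4) | p3:(3,2)->(2,2)
Step 3: p0:(1,2)->(0,2) | p1:(1,4)->(0,4) | p2:(2,4)->(1,4) | p3:(2,2)->(1,2)
Step 4: p0:(0,2)->(0,1)->EXIT | p1:(0,4)->(0,3) | p2:(1,4)->(0,4) | p3:(1,2)->(0,2)
Step 5: p0:escaped | p1:(0,3)->(0,2) | p2:(0,4)->(0,3) | p3:(0,2)->(0,1)->EXIT

ESCAPED (0,2) (0,3) ESCAPED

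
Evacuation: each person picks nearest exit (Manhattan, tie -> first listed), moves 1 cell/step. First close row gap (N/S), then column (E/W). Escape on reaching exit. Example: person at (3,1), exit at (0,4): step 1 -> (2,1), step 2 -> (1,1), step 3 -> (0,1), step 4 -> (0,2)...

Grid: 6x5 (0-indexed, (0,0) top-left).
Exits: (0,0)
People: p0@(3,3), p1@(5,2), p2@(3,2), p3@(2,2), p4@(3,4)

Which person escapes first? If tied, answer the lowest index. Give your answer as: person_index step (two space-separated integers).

Answer: 3 4

Derivation:
Step 1: p0:(3,3)->(2,3) | p1:(5,2)->(4,2) | p2:(3,2)->(2,2) | p3:(2,2)->(1,2) | p4:(3,4)->(2,4)
Step 2: p0:(2,3)->(1,3) | p1:(4,2)->(3,2) | p2:(2,2)->(1,2) | p3:(1,2)->(0,2) | p4:(2,4)->(1,4)
Step 3: p0:(1,3)->(0,3) | p1:(3,2)->(2,2) | p2:(1,2)->(0,2) | p3:(0,2)->(0,1) | p4:(1,4)->(0,4)
Step 4: p0:(0,3)->(0,2) | p1:(2,2)->(1,2) | p2:(0,2)->(0,1) | p3:(0,1)->(0,0)->EXIT | p4:(0,4)->(0,3)
Step 5: p0:(0,2)->(0,1) | p1:(1,2)->(0,2) | p2:(0,1)->(0,0)->EXIT | p3:escaped | p4:(0,3)->(0,2)
Step 6: p0:(0,1)->(0,0)->EXIT | p1:(0,2)->(0,1) | p2:escaped | p3:escaped | p4:(0,2)->(0,1)
Step 7: p0:escaped | p1:(0,1)->(0,0)->EXIT | p2:escaped | p3:escaped | p4:(0,1)->(0,0)->EXIT
Exit steps: [6, 7, 5, 4, 7]
First to escape: p3 at step 4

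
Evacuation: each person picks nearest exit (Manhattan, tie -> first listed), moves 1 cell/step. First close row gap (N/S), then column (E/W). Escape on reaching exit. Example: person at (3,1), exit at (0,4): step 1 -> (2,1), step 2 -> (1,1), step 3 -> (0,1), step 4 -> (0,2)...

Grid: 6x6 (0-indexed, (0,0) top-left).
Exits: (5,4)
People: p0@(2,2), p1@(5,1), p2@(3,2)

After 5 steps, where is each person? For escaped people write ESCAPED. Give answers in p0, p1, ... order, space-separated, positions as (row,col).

Step 1: p0:(2,2)->(3,2) | p1:(5,1)->(5,2) | p2:(3,2)->(4,2)
Step 2: p0:(3,2)->(4,2) | p1:(5,2)->(5,3) | p2:(4,2)->(5,2)
Step 3: p0:(4,2)->(5,2) | p1:(5,3)->(5,4)->EXIT | p2:(5,2)->(5,3)
Step 4: p0:(5,2)->(5,3) | p1:escaped | p2:(5,3)->(5,4)->EXIT
Step 5: p0:(5,3)->(5,4)->EXIT | p1:escaped | p2:escaped

ESCAPED ESCAPED ESCAPED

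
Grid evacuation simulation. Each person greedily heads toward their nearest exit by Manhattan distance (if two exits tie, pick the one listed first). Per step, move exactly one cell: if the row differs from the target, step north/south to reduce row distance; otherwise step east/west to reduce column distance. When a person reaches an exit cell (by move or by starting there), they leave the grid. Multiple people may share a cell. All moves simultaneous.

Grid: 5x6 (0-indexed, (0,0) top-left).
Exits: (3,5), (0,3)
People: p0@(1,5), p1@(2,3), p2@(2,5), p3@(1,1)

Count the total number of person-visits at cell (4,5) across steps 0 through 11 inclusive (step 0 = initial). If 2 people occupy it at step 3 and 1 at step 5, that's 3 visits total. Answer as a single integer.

Answer: 0

Derivation:
Step 0: p0@(1,5) p1@(2,3) p2@(2,5) p3@(1,1) -> at (4,5): 0 [-], cum=0
Step 1: p0@(2,5) p1@(1,3) p2@ESC p3@(0,1) -> at (4,5): 0 [-], cum=0
Step 2: p0@ESC p1@ESC p2@ESC p3@(0,2) -> at (4,5): 0 [-], cum=0
Step 3: p0@ESC p1@ESC p2@ESC p3@ESC -> at (4,5): 0 [-], cum=0
Total visits = 0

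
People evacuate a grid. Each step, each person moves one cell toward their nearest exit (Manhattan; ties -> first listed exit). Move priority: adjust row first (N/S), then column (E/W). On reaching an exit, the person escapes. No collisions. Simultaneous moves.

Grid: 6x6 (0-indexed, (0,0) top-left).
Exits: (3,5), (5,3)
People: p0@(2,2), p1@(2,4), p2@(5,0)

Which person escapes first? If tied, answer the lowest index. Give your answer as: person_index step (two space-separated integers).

Step 1: p0:(2,2)->(3,2) | p1:(2,4)->(3,4) | p2:(5,0)->(5,1)
Step 2: p0:(3,2)->(3,3) | p1:(3,4)->(3,5)->EXIT | p2:(5,1)->(5,2)
Step 3: p0:(3,3)->(3,4) | p1:escaped | p2:(5,2)->(5,3)->EXIT
Step 4: p0:(3,4)->(3,5)->EXIT | p1:escaped | p2:escaped
Exit steps: [4, 2, 3]
First to escape: p1 at step 2

Answer: 1 2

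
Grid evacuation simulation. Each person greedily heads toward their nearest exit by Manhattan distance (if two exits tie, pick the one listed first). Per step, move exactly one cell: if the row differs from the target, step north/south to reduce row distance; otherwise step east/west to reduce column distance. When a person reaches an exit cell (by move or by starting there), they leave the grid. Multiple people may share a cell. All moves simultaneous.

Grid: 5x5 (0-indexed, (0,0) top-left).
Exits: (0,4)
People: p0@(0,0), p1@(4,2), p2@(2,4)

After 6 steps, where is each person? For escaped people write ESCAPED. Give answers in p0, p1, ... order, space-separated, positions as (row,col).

Step 1: p0:(0,0)->(0,1) | p1:(4,2)->(3,2) | p2:(2,4)->(1,4)
Step 2: p0:(0,1)->(0,2) | p1:(3,2)->(2,2) | p2:(1,4)->(0,4)->EXIT
Step 3: p0:(0,2)->(0,3) | p1:(2,2)->(1,2) | p2:escaped
Step 4: p0:(0,3)->(0,4)->EXIT | p1:(1,2)->(0,2) | p2:escaped
Step 5: p0:escaped | p1:(0,2)->(0,3) | p2:escaped
Step 6: p0:escaped | p1:(0,3)->(0,4)->EXIT | p2:escaped

ESCAPED ESCAPED ESCAPED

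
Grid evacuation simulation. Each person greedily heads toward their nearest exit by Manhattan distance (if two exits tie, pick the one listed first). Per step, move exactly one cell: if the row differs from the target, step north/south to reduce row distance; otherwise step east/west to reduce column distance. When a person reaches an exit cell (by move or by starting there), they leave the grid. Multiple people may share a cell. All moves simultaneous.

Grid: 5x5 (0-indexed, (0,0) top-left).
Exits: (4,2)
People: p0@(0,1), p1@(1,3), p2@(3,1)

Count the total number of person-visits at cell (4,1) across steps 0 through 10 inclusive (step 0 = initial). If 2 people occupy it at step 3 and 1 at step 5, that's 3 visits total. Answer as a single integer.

Step 0: p0@(0,1) p1@(1,3) p2@(3,1) -> at (4,1): 0 [-], cum=0
Step 1: p0@(1,1) p1@(2,3) p2@(4,1) -> at (4,1): 1 [p2], cum=1
Step 2: p0@(2,1) p1@(3,3) p2@ESC -> at (4,1): 0 [-], cum=1
Step 3: p0@(3,1) p1@(4,3) p2@ESC -> at (4,1): 0 [-], cum=1
Step 4: p0@(4,1) p1@ESC p2@ESC -> at (4,1): 1 [p0], cum=2
Step 5: p0@ESC p1@ESC p2@ESC -> at (4,1): 0 [-], cum=2
Total visits = 2

Answer: 2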